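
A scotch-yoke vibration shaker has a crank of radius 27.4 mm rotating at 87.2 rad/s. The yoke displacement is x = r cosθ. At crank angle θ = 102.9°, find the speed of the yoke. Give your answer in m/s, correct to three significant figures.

ω = 87.2 rad/s
x = r cosθ ⇒ ẋ = −rω sinθ.
|v| = rω|sinθ| = 0.0274·87.2·|sin 102.9°| = 2.329 m/s.

2.33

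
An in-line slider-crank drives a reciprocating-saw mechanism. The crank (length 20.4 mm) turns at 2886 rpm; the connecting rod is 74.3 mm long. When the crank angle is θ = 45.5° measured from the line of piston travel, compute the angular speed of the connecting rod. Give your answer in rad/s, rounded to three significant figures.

59.3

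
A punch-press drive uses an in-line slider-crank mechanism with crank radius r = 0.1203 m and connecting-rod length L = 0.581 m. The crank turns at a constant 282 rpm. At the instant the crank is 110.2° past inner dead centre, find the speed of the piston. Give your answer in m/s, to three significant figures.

3.09

ω = 2π·282/60 = 29.53 rad/s
For an in-line slider-crank, x = r cosθ + √(L² − r² sin²θ), so v = −rω sinθ·[1 + r cosθ/√(L² − r² sin²θ)].
With r = 0.1203 m, L = 0.581 m, θ = 110.2°: √(L² − r² sin²θ) = 0.56992 m.
v = −0.1203·29.53·0.93849·[1 + 0.1203·-0.34530/0.56992] = -3.0911 m/s.
|v| = 3.0911 m/s.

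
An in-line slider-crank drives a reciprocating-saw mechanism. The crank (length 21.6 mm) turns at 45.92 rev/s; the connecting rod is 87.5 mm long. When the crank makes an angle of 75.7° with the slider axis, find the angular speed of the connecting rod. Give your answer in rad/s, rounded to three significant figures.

ω = 288.5 rad/s (converted from 45.92 rev/s).
The rod makes angle φ with the slider axis where L sinφ = r sinθ; differentiating, L cosφ·φ̇ = r ω cosθ.
L cosφ = √(L² − r² sin²θ) = 0.08496 m.
|ω_rod| = r ω |cosθ| / √(L² − r² sin²θ) = 0.0216·288.5·0.24700/0.08496 = 18.118 rad/s.

18.1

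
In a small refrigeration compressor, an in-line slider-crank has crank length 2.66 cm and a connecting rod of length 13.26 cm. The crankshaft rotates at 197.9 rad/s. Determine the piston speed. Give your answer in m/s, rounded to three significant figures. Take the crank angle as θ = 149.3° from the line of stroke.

ω = 197.9 rad/s
For an in-line slider-crank, x = r cosθ + √(L² − r² sin²θ), so v = −rω sinθ·[1 + r cosθ/√(L² − r² sin²θ)].
With r = 0.0266 m, L = 0.1326 m, θ = 149.3°: √(L² − r² sin²θ) = 0.1319 m.
v = −0.0266·197.9·0.51054·[1 + 0.0266·-0.85985/0.1319] = -2.2215 m/s.
|v| = 2.2215 m/s.

2.22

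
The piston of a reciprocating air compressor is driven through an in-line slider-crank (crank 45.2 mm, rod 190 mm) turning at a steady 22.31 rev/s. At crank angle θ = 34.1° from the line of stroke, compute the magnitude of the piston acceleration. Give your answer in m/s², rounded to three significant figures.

ω = 2π·22.3 = 140.2 rad/s
x(θ) = r cosθ + √(L² − r² sin²θ); with ω constant, a = ω²·d²x/dθ².
d²x/dθ² = −r cosθ − r²(cos2θ)/√u − r⁴ sin²2θ/(4u^{3/2}),  u = L² − r² sin²θ = 0.0354578 m².
Substituting r = 0.0452 m, L = 0.19 m, θ = 34.1°: d²x/dθ² = -0.041592 m.
a = ω²·d²x/dθ² = (140.2)²·(-0.041592) = -817.28 m/s²;  |a| = 817.28 m/s².

817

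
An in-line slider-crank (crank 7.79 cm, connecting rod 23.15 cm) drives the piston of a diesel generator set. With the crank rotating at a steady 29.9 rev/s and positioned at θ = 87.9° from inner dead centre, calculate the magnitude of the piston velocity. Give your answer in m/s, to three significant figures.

14.8

ω = 2π·29.9 = 187.9 rad/s
For an in-line slider-crank, x = r cosθ + √(L² − r² sin²θ), so v = −rω sinθ·[1 + r cosθ/√(L² − r² sin²θ)].
With r = 0.0779 m, L = 0.2315 m, θ = 87.9°: √(L² − r² sin²θ) = 0.21802 m.
v = −0.0779·187.9·0.99933·[1 + 0.0779·0.03664/0.21802] = -14.817 m/s.
|v| = 14.817 m/s.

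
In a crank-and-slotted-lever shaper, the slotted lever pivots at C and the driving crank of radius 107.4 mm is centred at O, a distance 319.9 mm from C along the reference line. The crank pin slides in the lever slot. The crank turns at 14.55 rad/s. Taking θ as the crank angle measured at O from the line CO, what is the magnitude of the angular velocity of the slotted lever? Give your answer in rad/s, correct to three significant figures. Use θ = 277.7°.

1.91

ω = 14.55 rad/s
Crank pin A relative to C: A = (d + r cosθ, r sinθ); lever angle φ = atan2(r sinθ, d + r cosθ).
Differentiating tanφ: φ̇ = rω(d cosθ + r)/(d² + r² + 2dr cosθ).
d² + r² + 2dr cosθ = |CA|² = 0.123078 m²;  d cosθ + r = +0.15026 m.
|ω_lever| = |0.1074·14.55·+0.15026| / 0.123078 = 1.9078 rad/s.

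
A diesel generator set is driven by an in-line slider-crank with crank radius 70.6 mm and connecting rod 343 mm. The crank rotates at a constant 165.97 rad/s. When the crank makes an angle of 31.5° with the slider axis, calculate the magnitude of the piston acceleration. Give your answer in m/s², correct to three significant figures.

1840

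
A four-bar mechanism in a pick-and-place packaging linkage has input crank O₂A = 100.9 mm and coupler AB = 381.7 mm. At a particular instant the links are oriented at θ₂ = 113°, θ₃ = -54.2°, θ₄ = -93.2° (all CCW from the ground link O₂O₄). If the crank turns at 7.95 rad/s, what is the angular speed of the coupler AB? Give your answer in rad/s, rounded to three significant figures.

1.47

ω₂ = 7.95 rad/s
Differentiating the loop-closure r₂e^{iθ₂}+r₃e^{iθ₃}=r₁+r₄e^{iθ₄} gives r₂ω₂e^{iθ₂}+r₃ω₃e^{iθ₃}=r₄ω₄e^{iθ₄}.
Eliminating the other unknown: ω₃ = r₂ω₂ sin(θ₄−θ₂) / [r₃ sin(θ₃−θ₄)].
Numerator sine = +0.44151; denominator sine = +0.62932.
Result = 0.1009·7.95·(+0.44151) / (0.3817·(+0.62932)) = +1.4744 rad/s; magnitude 1.4744 rad/s.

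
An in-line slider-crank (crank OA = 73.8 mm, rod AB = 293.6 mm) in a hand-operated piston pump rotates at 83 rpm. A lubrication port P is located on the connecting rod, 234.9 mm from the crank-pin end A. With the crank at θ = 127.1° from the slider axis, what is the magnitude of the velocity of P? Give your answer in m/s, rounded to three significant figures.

ω = 8.692 rad/s.  Crank-pin speed |V_A| = rω = 0.64145 m/s, perpendicular to OA.
Rod angle: sinφ = −(r/L) sinθ ⇒ φ = -11.565°; ω_rod = −rω cosθ/√(L²−r²sin²θ) = +1.3452 rad/s.
V_P = V_A + ω_rod × AP, with AP = 0.2349 m along the rod.
Components: V_Px = −rω sinθ − a·ω_rod·sinφ = -0.44826 m/s;  V_Py = rω cosθ + a·ω_rod·cosφ = -0.077359 m/s.
|V_P| = √(V_Px² + V_Py²) = 0.45489 m/s.

0.455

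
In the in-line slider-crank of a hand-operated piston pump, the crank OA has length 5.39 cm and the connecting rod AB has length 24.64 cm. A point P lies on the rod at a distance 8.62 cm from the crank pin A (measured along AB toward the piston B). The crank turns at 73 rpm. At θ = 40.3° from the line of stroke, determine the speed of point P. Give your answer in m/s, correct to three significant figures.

ω = 7.645 rad/s.  Crank-pin speed |V_A| = rω = 0.41204 m/s, perpendicular to OA.
Rod angle: sinφ = −(r/L) sinθ ⇒ φ = -8.134°; ω_rod = −rω cosθ/√(L²−r²sin²θ) = -1.2883 rad/s.
V_P = V_A + ω_rod × AP, with AP = 0.0862 m along the rod.
Components: V_Px = −rω sinθ − a·ω_rod·sinφ = -0.28222 m/s;  V_Py = rω cosθ + a·ω_rod·cosφ = +0.20431 m/s.
|V_P| = √(V_Px² + V_Py²) = 0.34841 m/s.

0.348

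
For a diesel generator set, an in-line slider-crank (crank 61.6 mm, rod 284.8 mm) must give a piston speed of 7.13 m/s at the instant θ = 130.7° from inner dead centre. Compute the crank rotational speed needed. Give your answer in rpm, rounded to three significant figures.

For an in-line slider-crank, |v_piston| = rω|sinθ|·[1 + r cosθ/√(L² − r² sin²θ)].
With r = 0.0616 m, L = 0.2848 m, θ = 130.7°: the bracketed kinematic factor |dx/dθ| = 0.040024 m.
ω = v/|dx/dθ| = 7.13/0.040024 = 178.14 rad/s.
N = 60ω/(2π) = 1701.2 rpm.

1700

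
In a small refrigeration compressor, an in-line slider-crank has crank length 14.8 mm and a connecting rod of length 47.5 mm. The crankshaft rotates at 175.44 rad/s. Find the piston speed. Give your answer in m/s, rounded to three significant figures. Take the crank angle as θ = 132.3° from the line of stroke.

1.51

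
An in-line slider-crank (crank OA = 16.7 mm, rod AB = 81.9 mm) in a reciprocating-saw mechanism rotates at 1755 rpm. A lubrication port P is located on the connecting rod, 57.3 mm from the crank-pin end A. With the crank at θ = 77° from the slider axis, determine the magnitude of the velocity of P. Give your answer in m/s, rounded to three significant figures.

ω = 183.8 rad/s.  Crank-pin speed |V_A| = rω = 3.0692 m/s, perpendicular to OA.
Rod angle: sinφ = −(r/L) sinθ ⇒ φ = -11.460°; ω_rod = −rω cosθ/√(L²−r²sin²θ) = -8.6015 rad/s.
V_P = V_A + ω_rod × AP, with AP = 0.0573 m along the rod.
Components: V_Px = −rω sinθ − a·ω_rod·sinφ = -3.0884 m/s;  V_Py = rω cosθ + a·ω_rod·cosφ = +0.20738 m/s.
|V_P| = √(V_Px² + V_Py²) = 3.0954 m/s.

3.10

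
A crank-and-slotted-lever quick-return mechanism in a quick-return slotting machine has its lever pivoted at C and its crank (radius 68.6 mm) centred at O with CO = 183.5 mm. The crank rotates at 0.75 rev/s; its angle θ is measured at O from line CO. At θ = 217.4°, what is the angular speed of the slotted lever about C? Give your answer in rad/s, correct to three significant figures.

ω = 4.712 rad/s (from 0.75 rev/s).
Crank pin A relative to C: A = (d + r cosθ, r sinθ); lever angle φ = atan2(r sinθ, d + r cosθ).
Differentiating tanφ: φ̇ = rω(d cosθ + r)/(d² + r² + 2dr cosθ).
d² + r² + 2dr cosθ = |CA|² = 0.0183779 m²;  d cosθ + r = -0.077175 m.
|ω_lever| = |0.0686·4.712·-0.077175| / 0.0183779 = 1.3575 rad/s.

1.36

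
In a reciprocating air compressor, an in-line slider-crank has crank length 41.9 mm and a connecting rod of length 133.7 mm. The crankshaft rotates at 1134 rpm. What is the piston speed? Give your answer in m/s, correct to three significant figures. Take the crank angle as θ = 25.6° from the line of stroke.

2.76

ω = 2π·1134/60 = 118.8 rad/s
For an in-line slider-crank, x = r cosθ + √(L² − r² sin²θ), so v = −rω sinθ·[1 + r cosθ/√(L² − r² sin²θ)].
With r = 0.0419 m, L = 0.1337 m, θ = 25.6°: √(L² − r² sin²θ) = 0.13247 m.
v = −0.0419·118.8·0.43209·[1 + 0.0419·0.90183/0.13247] = -2.7632 m/s.
|v| = 2.7632 m/s.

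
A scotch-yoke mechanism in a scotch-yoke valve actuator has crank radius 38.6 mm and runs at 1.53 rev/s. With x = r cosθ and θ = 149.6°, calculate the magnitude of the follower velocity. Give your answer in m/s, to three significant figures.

0.188

ω = 9.613 rad/s (from 1.53 rev/s).
x = r cosθ ⇒ ẋ = −rω sinθ.
|v| = rω|sinθ| = 0.0386·9.613·|sin 149.6°| = 0.18778 m/s.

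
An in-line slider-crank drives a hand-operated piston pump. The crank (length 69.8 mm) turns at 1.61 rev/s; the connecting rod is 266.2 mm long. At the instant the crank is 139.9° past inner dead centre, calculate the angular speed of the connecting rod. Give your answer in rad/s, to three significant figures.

ω = 10.12 rad/s (converted from 1.61 rev/s).
The rod makes angle φ with the slider axis where L sinφ = r sinθ; differentiating, L cosφ·φ̇ = r ω cosθ.
L cosφ = √(L² − r² sin²θ) = 0.26238 m.
|ω_rod| = r ω |cosθ| / √(L² − r² sin²θ) = 0.0698·10.12·0.76492/0.26238 = 2.0585 rad/s.

2.06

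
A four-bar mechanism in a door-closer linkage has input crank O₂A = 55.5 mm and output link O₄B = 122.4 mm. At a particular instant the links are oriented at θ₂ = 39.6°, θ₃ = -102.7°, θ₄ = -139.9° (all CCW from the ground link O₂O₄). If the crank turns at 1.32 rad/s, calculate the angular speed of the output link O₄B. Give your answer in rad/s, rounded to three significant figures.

0.605

ω₂ = 1.32 rad/s
Differentiating the loop-closure r₂e^{iθ₂}+r₃e^{iθ₃}=r₁+r₄e^{iθ₄} gives r₂ω₂e^{iθ₂}+r₃ω₃e^{iθ₃}=r₄ω₄e^{iθ₄}.
Eliminating the other unknown: ω₄ = r₂ω₂ sin(θ₂−θ₃) / [r₄ sin(θ₄−θ₃)].
Numerator sine = +0.61153; denominator sine = -0.60460.
Result = 0.0555·1.32·(+0.61153) / (0.1224·(-0.60460)) = -0.60539 rad/s; magnitude 0.60539 rad/s.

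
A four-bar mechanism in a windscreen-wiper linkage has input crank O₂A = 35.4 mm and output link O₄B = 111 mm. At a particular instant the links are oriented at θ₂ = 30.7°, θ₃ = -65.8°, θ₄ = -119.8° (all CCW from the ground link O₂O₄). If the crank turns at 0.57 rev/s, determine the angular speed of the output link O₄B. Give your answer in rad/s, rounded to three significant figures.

ω₂ = 3.581 rad/s (from 0.57 rev/s).
Differentiating the loop-closure r₂e^{iθ₂}+r₃e^{iθ₃}=r₁+r₄e^{iθ₄} gives r₂ω₂e^{iθ₂}+r₃ω₃e^{iθ₃}=r₄ω₄e^{iθ₄}.
Eliminating the other unknown: ω₄ = r₂ω₂ sin(θ₂−θ₃) / [r₄ sin(θ₄−θ₃)].
Numerator sine = +0.99357; denominator sine = -0.80902.
Result = 0.0354·3.581·(+0.99357) / (0.111·(-0.80902)) = -1.4027 rad/s; magnitude 1.4027 rad/s.

1.40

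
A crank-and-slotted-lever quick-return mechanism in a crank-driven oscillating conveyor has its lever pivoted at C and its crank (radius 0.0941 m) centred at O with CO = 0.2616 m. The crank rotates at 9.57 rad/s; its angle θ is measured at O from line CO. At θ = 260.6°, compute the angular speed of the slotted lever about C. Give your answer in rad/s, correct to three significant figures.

0.668

ω = 9.57 rad/s
Crank pin A relative to C: A = (d + r cosθ, r sinθ); lever angle φ = atan2(r sinθ, d + r cosθ).
Differentiating tanφ: φ̇ = rω(d cosθ + r)/(d² + r² + 2dr cosθ).
d² + r² + 2dr cosθ = |CA|² = 0.0692483 m²;  d cosθ + r = +0.051374 m.
|ω_lever| = |0.0941·9.57·+0.051374| / 0.0692483 = 0.66809 rad/s.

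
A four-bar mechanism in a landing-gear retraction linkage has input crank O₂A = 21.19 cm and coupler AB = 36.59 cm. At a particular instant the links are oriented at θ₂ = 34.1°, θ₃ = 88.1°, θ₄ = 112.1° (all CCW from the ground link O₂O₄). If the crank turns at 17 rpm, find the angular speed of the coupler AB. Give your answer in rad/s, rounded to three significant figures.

2.48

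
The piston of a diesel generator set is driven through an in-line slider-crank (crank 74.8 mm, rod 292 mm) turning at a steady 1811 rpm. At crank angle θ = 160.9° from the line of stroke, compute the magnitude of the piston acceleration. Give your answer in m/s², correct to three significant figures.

ω = 2π·1811/60 = 189.6 rad/s
x(θ) = r cosθ + √(L² − r² sin²θ); with ω constant, a = ω²·d²x/dθ².
d²x/dθ² = −r cosθ − r²(cos2θ)/√u − r⁴ sin²2θ/(4u^{3/2}),  u = L² − r² sin²θ = 0.0846649 m².
Substituting r = 0.0748 m, L = 0.292 m, θ = 160.9°: d²x/dθ² = +0.05545 m.
a = ω²·d²x/dθ² = (189.6)²·(+0.05545) = +1994.3 m/s²;  |a| = 1994.3 m/s².

1990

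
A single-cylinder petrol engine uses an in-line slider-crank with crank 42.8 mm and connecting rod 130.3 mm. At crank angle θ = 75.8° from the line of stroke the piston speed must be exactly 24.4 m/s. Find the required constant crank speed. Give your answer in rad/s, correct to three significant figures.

For an in-line slider-crank, |v_piston| = rω|sinθ|·[1 + r cosθ/√(L² − r² sin²θ)].
With r = 0.0428 m, L = 0.1303 m, θ = 75.8°: the bracketed kinematic factor |dx/dθ| = 0.045019 m.
ω = v/|dx/dθ| = 24.4/0.045019 = 541.99 rad/s.

542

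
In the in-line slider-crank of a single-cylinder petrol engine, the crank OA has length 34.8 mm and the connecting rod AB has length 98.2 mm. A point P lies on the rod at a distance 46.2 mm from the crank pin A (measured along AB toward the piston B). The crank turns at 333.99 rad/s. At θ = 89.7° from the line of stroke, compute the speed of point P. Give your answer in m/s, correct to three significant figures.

ω = 334 rad/s.  Crank-pin speed |V_A| = rω = 11.623 m/s, perpendicular to OA.
Rod angle: sinφ = −(r/L) sinθ ⇒ φ = -20.755°; ω_rod = −rω cosθ/√(L²−r²sin²θ) = -0.66273 rad/s.
V_P = V_A + ω_rod × AP, with AP = 0.0462 m along the rod.
Components: V_Px = −rω sinθ − a·ω_rod·sinφ = -11.634 m/s;  V_Py = rω cosθ + a·ω_rod·cosφ = +0.032226 m/s.
|V_P| = √(V_Px² + V_Py²) = 11.634 m/s.

11.6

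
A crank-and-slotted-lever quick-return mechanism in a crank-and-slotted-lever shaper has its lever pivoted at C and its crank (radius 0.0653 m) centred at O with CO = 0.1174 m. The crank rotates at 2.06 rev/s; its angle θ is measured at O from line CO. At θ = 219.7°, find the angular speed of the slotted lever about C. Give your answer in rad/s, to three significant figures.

ω = 12.94 rad/s (from 2.06 rev/s).
Crank pin A relative to C: A = (d + r cosθ, r sinθ); lever angle φ = atan2(r sinθ, d + r cosθ).
Differentiating tanφ: φ̇ = rω(d cosθ + r)/(d² + r² + 2dr cosθ).
d² + r² + 2dr cosθ = |CA|² = 0.00625008 m²;  d cosθ + r = -0.025028 m.
|ω_lever| = |0.0653·12.94·-0.025028| / 0.00625008 = 3.3845 rad/s.

3.38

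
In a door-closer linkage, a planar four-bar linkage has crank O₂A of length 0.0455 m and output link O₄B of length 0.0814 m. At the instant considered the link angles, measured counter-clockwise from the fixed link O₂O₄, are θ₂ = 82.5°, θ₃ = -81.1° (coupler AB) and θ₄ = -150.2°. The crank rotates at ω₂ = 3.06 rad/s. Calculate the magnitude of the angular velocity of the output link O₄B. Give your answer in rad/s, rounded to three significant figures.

0.517

ω₂ = 3.06 rad/s
Differentiating the loop-closure r₂e^{iθ₂}+r₃e^{iθ₃}=r₁+r₄e^{iθ₄} gives r₂ω₂e^{iθ₂}+r₃ω₃e^{iθ₃}=r₄ω₄e^{iθ₄}.
Eliminating the other unknown: ω₄ = r₂ω₂ sin(θ₂−θ₃) / [r₄ sin(θ₄−θ₃)].
Numerator sine = +0.28234; denominator sine = -0.93420.
Result = 0.0455·3.06·(+0.28234) / (0.0814·(-0.93420)) = -0.51694 rad/s; magnitude 0.51694 rad/s.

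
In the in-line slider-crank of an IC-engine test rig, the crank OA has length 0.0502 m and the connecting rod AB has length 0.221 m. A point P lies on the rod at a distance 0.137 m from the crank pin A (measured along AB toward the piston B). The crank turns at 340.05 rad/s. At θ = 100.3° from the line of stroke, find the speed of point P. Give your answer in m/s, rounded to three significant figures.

16.4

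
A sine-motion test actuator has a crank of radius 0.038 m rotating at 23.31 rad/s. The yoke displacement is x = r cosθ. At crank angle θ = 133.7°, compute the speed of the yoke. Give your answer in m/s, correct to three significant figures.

0.640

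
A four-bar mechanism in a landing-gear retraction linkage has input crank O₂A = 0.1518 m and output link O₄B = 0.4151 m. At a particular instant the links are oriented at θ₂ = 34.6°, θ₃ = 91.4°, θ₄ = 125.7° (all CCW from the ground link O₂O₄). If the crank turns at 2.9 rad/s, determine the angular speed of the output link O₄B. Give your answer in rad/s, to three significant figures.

1.57

ω₂ = 2.9 rad/s
Differentiating the loop-closure r₂e^{iθ₂}+r₃e^{iθ₃}=r₁+r₄e^{iθ₄} gives r₂ω₂e^{iθ₂}+r₃ω₃e^{iθ₃}=r₄ω₄e^{iθ₄}.
Eliminating the other unknown: ω₄ = r₂ω₂ sin(θ₂−θ₃) / [r₄ sin(θ₄−θ₃)].
Numerator sine = -0.83676; denominator sine = +0.56353.
Result = 0.1518·2.9·(-0.83676) / (0.4151·(+0.56353)) = -1.5747 rad/s; magnitude 1.5747 rad/s.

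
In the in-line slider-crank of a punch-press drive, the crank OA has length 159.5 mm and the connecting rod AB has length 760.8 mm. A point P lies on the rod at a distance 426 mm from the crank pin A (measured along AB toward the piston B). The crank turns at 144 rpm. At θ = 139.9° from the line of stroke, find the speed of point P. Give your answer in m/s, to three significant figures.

1.62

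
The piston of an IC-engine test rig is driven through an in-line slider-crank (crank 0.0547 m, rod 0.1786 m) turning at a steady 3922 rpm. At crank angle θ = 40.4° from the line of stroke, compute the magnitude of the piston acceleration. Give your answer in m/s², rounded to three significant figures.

ω = 2π·3922/60 = 410.7 rad/s
x(θ) = r cosθ + √(L² − r² sin²θ); with ω constant, a = ω²·d²x/dθ².
d²x/dθ² = −r cosθ − r²(cos2θ)/√u − r⁴ sin²2θ/(4u^{3/2}),  u = L² − r² sin²θ = 0.0306411 m².
Substituting r = 0.0547 m, L = 0.1786 m, θ = 40.4°: d²x/dθ² = -0.044796 m.
a = ω²·d²x/dθ² = (410.7)²·(-0.044796) = -7556.3 m/s²;  |a| = 7556.3 m/s².

7560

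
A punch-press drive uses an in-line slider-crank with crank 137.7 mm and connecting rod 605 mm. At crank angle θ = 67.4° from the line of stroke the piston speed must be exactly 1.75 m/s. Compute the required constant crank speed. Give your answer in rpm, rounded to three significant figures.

121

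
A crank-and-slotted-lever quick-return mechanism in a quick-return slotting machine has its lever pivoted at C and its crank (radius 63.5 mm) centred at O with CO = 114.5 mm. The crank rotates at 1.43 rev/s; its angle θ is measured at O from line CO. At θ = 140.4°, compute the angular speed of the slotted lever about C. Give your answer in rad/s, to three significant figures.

ω = 8.985 rad/s (from 1.43 rev/s).
Crank pin A relative to C: A = (d + r cosθ, r sinθ); lever angle φ = atan2(r sinθ, d + r cosθ).
Differentiating tanφ: φ̇ = rω(d cosθ + r)/(d² + r² + 2dr cosθ).
d² + r² + 2dr cosθ = |CA|² = 0.00593808 m²;  d cosθ + r = -0.024724 m.
|ω_lever| = |0.0635·8.985·-0.024724| / 0.00593808 = 2.3755 rad/s.

2.38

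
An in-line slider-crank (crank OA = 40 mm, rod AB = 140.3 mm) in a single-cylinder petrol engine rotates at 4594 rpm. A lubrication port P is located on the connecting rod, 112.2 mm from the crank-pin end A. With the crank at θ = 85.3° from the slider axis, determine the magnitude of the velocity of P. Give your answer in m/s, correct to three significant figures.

19.6

ω = 481.1 rad/s.  Crank-pin speed |V_A| = rω = 19.243 m/s, perpendicular to OA.
Rod angle: sinφ = −(r/L) sinθ ⇒ φ = -16.508°; ω_rod = −rω cosθ/√(L²−r²sin²θ) = -11.722 rad/s.
V_P = V_A + ω_rod × AP, with AP = 0.1122 m along the rod.
Components: V_Px = −rω sinθ − a·ω_rod·sinφ = -19.552 m/s;  V_Py = rω cosθ + a·ω_rod·cosφ = +0.3158 m/s.
|V_P| = √(V_Px² + V_Py²) = 19.555 m/s.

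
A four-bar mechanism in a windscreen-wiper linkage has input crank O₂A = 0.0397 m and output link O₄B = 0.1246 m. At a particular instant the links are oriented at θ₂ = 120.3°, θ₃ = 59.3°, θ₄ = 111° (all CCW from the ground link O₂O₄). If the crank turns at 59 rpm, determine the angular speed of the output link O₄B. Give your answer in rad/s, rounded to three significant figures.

ω₂ = 6.178 rad/s (from 59 rpm).
Differentiating the loop-closure r₂e^{iθ₂}+r₃e^{iθ₃}=r₁+r₄e^{iθ₄} gives r₂ω₂e^{iθ₂}+r₃ω₃e^{iθ₃}=r₄ω₄e^{iθ₄}.
Eliminating the other unknown: ω₄ = r₂ω₂ sin(θ₂−θ₃) / [r₄ sin(θ₄−θ₃)].
Numerator sine = +0.87462; denominator sine = +0.78478.
Result = 0.0397·6.178·(+0.87462) / (0.1246·(+0.78478)) = +2.1939 rad/s; magnitude 2.1939 rad/s.

2.19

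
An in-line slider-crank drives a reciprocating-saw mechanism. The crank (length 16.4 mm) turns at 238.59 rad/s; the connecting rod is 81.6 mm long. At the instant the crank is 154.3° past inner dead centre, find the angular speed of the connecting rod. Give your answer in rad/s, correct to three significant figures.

43.4

ω = 238.6 rad/s
The rod makes angle φ with the slider axis where L sinφ = r sinθ; differentiating, L cosφ·φ̇ = r ω cosθ.
L cosφ = √(L² − r² sin²θ) = 0.081289 m.
|ω_rod| = r ω |cosθ| / √(L² − r² sin²θ) = 0.0164·238.6·0.90108/0.081289 = 43.373 rad/s.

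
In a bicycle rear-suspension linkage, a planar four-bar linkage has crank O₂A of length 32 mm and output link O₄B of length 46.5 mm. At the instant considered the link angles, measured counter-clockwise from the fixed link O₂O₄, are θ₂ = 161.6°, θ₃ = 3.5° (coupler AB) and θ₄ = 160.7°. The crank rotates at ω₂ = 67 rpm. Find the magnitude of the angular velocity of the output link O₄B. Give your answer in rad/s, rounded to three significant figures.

ω₂ = 7.016 rad/s (from 67 rpm).
Differentiating the loop-closure r₂e^{iθ₂}+r₃e^{iθ₃}=r₁+r₄e^{iθ₄} gives r₂ω₂e^{iθ₂}+r₃ω₃e^{iθ₃}=r₄ω₄e^{iθ₄}.
Eliminating the other unknown: ω₄ = r₂ω₂ sin(θ₂−θ₃) / [r₄ sin(θ₄−θ₃)].
Numerator sine = +0.37299; denominator sine = +0.38752.
Result = 0.032·7.016·(+0.37299) / (0.0465·(+0.38752)) = +4.6474 rad/s; magnitude 4.6474 rad/s.

4.65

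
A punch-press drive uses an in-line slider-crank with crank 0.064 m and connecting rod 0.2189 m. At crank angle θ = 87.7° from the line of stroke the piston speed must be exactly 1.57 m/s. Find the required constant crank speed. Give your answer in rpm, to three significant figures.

For an in-line slider-crank, |v_piston| = rω|sinθ|·[1 + r cosθ/√(L² − r² sin²θ)].
With r = 0.064 m, L = 0.2189 m, θ = 87.7°: the bracketed kinematic factor |dx/dθ| = 0.064733 m.
ω = v/|dx/dθ| = 1.57/0.064733 = 24.253 rad/s.
N = 60ω/(2π) = 231.6 rpm.

232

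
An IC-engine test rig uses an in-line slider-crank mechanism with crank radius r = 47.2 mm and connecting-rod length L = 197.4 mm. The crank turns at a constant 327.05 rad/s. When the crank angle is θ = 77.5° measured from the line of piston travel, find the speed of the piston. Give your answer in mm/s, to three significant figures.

15900

ω = 327.1 rad/s
For an in-line slider-crank, x = r cosθ + √(L² − r² sin²θ), so v = −rω sinθ·[1 + r cosθ/√(L² − r² sin²θ)].
With r = 0.0472 m, L = 0.1974 m, θ = 77.5°: √(L² − r² sin²θ) = 0.19195 m.
v = −0.0472·327.1·0.97630·[1 + 0.0472·0.21644/0.19195] = -15.873 m/s.
|v| = 15.873 m/s = 15873 mm/s.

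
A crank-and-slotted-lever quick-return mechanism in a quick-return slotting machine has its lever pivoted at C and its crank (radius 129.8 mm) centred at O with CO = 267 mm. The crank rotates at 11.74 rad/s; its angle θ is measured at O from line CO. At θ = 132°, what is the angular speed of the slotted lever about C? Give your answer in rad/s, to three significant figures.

ω = 11.74 rad/s
Crank pin A relative to C: A = (d + r cosθ, r sinθ); lever angle φ = atan2(r sinθ, d + r cosθ).
Differentiating tanφ: φ̇ = rω(d cosθ + r)/(d² + r² + 2dr cosθ).
d² + r² + 2dr cosθ = |CA|² = 0.0417575 m²;  d cosθ + r = -0.048858 m.
|ω_lever| = |0.1298·11.74·-0.048858| / 0.0417575 = 1.783 rad/s.

1.78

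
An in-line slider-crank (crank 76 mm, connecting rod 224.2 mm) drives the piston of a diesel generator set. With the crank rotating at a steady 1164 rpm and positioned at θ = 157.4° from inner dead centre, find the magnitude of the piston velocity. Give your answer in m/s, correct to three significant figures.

2.44

ω = 2π·1164/60 = 121.9 rad/s
For an in-line slider-crank, x = r cosθ + √(L² − r² sin²θ), so v = −rω sinθ·[1 + r cosθ/√(L² − r² sin²θ)].
With r = 0.076 m, L = 0.2242 m, θ = 157.4°: √(L² − r² sin²θ) = 0.22229 m.
v = −0.076·121.9·0.38430·[1 + 0.076·-0.92321/0.22229] = -2.4364 m/s.
|v| = 2.4364 m/s.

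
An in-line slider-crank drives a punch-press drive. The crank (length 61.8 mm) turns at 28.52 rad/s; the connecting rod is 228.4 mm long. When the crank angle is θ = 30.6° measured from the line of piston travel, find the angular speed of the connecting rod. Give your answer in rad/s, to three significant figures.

6.71

ω = 28.52 rad/s
The rod makes angle φ with the slider axis where L sinφ = r sinθ; differentiating, L cosφ·φ̇ = r ω cosθ.
L cosφ = √(L² − r² sin²θ) = 0.22622 m.
|ω_rod| = r ω |cosθ| / √(L² − r² sin²θ) = 0.0618·28.52·0.86074/0.22622 = 6.7062 rad/s.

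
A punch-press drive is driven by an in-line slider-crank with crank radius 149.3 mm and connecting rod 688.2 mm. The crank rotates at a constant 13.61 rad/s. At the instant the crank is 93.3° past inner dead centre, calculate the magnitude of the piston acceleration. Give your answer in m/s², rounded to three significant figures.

7.70

ω = 13.61 rad/s
x(θ) = r cosθ + √(L² − r² sin²θ); with ω constant, a = ω²·d²x/dθ².
d²x/dθ² = −r cosθ − r²(cos2θ)/√u − r⁴ sin²2θ/(4u^{3/2}),  u = L² − r² sin²θ = 0.451403 m².
Substituting r = 0.1493 m, L = 0.6882 m, θ = 93.3°: d²x/dθ² = +0.041546 m.
a = ω²·d²x/dθ² = (13.61)²·(+0.041546) = +7.6957 m/s²;  |a| = 7.6957 m/s².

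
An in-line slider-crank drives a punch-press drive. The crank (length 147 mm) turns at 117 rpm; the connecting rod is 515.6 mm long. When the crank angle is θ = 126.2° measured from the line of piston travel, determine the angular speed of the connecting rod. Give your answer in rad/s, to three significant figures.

2.12

ω = 12.25 rad/s (converted from 117 rpm).
The rod makes angle φ with the slider axis where L sinφ = r sinθ; differentiating, L cosφ·φ̇ = r ω cosθ.
L cosφ = √(L² − r² sin²θ) = 0.50177 m.
|ω_rod| = r ω |cosθ| / √(L² − r² sin²θ) = 0.147·12.25·0.59061/0.50177 = 2.12 rad/s.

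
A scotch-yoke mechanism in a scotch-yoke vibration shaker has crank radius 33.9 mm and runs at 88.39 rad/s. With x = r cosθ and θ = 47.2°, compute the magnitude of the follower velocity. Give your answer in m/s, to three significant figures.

ω = 88.39 rad/s
x = r cosθ ⇒ ẋ = −rω sinθ.
|v| = rω|sinθ| = 0.0339·88.39·|sin 47.2°| = 2.1986 m/s.

2.20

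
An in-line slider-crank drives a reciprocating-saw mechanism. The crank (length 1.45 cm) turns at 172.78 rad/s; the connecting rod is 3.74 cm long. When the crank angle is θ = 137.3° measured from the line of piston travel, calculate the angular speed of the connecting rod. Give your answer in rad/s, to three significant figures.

ω = 172.8 rad/s
The rod makes angle φ with the slider axis where L sinφ = r sinθ; differentiating, L cosφ·φ̇ = r ω cosθ.
L cosφ = √(L² − r² sin²θ) = 0.036084 m.
|ω_rod| = r ω |cosθ| / √(L² − r² sin²θ) = 0.0145·172.8·0.73491/0.036084 = 51.025 rad/s.

51.0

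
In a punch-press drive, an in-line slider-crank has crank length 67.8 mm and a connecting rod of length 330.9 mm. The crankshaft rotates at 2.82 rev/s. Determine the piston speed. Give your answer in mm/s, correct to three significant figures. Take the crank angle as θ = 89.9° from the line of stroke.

1200

ω = 2π·2.82 = 17.72 rad/s
For an in-line slider-crank, x = r cosθ + √(L² − r² sin²θ), so v = −rω sinθ·[1 + r cosθ/√(L² − r² sin²θ)].
With r = 0.0678 m, L = 0.3309 m, θ = 89.9°: √(L² − r² sin²θ) = 0.32388 m.
v = −0.0678·17.72·1.00000·[1 + 0.0678·0.00175/0.32388] = -1.2018 m/s.
|v| = 1.2018 m/s = 1201.8 mm/s.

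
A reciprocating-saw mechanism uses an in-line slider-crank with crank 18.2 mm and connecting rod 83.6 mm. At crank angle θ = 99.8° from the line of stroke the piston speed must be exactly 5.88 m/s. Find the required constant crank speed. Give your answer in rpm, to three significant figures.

For an in-line slider-crank, |v_piston| = rω|sinθ|·[1 + r cosθ/√(L² − r² sin²θ)].
With r = 0.0182 m, L = 0.0836 m, θ = 99.8°: the bracketed kinematic factor |dx/dθ| = 0.017254 m.
ω = v/|dx/dθ| = 5.88/0.017254 = 340.79 rad/s.
N = 60ω/(2π) = 3254.3 rpm.

3250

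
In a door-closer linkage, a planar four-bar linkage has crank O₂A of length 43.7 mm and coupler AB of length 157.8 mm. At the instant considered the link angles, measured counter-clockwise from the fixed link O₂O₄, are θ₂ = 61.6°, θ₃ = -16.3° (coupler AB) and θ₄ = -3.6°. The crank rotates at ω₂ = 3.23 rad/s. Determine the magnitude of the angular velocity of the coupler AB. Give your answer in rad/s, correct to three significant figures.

3.69

ω₂ = 3.23 rad/s
Differentiating the loop-closure r₂e^{iθ₂}+r₃e^{iθ₃}=r₁+r₄e^{iθ₄} gives r₂ω₂e^{iθ₂}+r₃ω₃e^{iθ₃}=r₄ω₄e^{iθ₄}.
Eliminating the other unknown: ω₃ = r₂ω₂ sin(θ₄−θ₂) / [r₃ sin(θ₃−θ₄)].
Numerator sine = -0.90778; denominator sine = -0.21985.
Result = 0.0437·3.23·(-0.90778) / (0.1578·(-0.21985)) = +3.6935 rad/s; magnitude 3.6935 rad/s.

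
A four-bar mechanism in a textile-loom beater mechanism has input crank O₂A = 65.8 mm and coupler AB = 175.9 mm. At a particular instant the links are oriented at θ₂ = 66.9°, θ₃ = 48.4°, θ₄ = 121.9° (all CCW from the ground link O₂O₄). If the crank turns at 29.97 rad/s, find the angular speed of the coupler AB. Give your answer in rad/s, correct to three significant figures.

9.58

ω₂ = 29.97 rad/s
Differentiating the loop-closure r₂e^{iθ₂}+r₃e^{iθ₃}=r₁+r₄e^{iθ₄} gives r₂ω₂e^{iθ₂}+r₃ω₃e^{iθ₃}=r₄ω₄e^{iθ₄}.
Eliminating the other unknown: ω₃ = r₂ω₂ sin(θ₄−θ₂) / [r₃ sin(θ₃−θ₄)].
Numerator sine = +0.81915; denominator sine = -0.95882.
Result = 0.0658·29.97·(+0.81915) / (0.1759·(-0.95882)) = -9.578 rad/s; magnitude 9.578 rad/s.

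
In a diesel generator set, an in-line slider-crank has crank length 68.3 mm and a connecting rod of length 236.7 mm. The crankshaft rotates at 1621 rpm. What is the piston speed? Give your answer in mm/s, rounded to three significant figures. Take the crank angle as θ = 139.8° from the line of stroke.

ω = 2π·1621/60 = 169.8 rad/s
For an in-line slider-crank, x = r cosθ + √(L² − r² sin²θ), so v = −rω sinθ·[1 + r cosθ/√(L² − r² sin²θ)].
With r = 0.0683 m, L = 0.2367 m, θ = 139.8°: √(L² − r² sin²θ) = 0.23256 m.
v = −0.0683·169.8·0.64546·[1 + 0.0683·-0.76380/0.23256] = -5.8047 m/s.
|v| = 5.8047 m/s = 5804.7 mm/s.

5800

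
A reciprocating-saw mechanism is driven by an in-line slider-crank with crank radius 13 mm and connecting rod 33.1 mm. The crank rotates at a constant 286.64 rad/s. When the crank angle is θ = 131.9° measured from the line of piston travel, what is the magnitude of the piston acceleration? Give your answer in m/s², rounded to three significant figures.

ω = 286.6 rad/s
x(θ) = r cosθ + √(L² − r² sin²θ); with ω constant, a = ω²·d²x/dθ².
d²x/dθ² = −r cosθ − r²(cos2θ)/√u − r⁴ sin²2θ/(4u^{3/2}),  u = L² − r² sin²θ = 0.00100198 m².
Substituting r = 0.013 m, L = 0.0331 m, θ = 131.9°: d²x/dθ² = +0.0090359 m.
a = ω²·d²x/dθ² = (286.6)²·(+0.0090359) = +742.41 m/s²;  |a| = 742.41 m/s².

742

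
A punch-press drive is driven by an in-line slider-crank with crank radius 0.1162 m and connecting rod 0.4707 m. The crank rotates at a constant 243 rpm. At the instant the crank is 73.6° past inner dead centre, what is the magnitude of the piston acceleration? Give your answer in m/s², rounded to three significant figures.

5.26

ω = 2π·243/60 = 25.45 rad/s
x(θ) = r cosθ + √(L² − r² sin²θ); with ω constant, a = ω²·d²x/dθ².
d²x/dθ² = −r cosθ − r²(cos2θ)/√u − r⁴ sin²2θ/(4u^{3/2}),  u = L² − r² sin²θ = 0.209132 m².
Substituting r = 0.1162 m, L = 0.4707 m, θ = 73.6°: d²x/dθ² = -0.0081295 m.
a = ω²·d²x/dθ² = (25.45)²·(-0.0081295) = -5.2642 m/s²;  |a| = 5.2642 m/s².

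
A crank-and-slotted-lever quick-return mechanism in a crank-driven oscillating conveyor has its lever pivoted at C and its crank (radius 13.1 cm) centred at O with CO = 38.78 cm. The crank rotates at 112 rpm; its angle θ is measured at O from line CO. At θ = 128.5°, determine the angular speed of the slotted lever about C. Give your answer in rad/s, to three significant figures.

1.63

ω = 11.73 rad/s (from 112 rpm).
Crank pin A relative to C: A = (d + r cosθ, r sinθ); lever angle φ = atan2(r sinθ, d + r cosθ).
Differentiating tanφ: φ̇ = rω(d cosθ + r)/(d² + r² + 2dr cosθ).
d² + r² + 2dr cosθ = |CA|² = 0.1043 m²;  d cosθ + r = -0.11041 m.
|ω_lever| = |0.131·11.73·-0.11041| / 0.1043 = 1.6265 rad/s.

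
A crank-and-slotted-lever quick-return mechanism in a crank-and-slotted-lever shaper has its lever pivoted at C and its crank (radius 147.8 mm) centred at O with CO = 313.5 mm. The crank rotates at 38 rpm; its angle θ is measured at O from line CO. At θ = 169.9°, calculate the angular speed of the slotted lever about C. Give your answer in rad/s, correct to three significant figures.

ω = 3.979 rad/s (from 38 rpm).
Crank pin A relative to C: A = (d + r cosθ, r sinθ); lever angle φ = atan2(r sinθ, d + r cosθ).
Differentiating tanφ: φ̇ = rω(d cosθ + r)/(d² + r² + 2dr cosθ).
d² + r² + 2dr cosθ = |CA|² = 0.0288926 m²;  d cosθ + r = -0.16084 m.
|ω_lever| = |0.1478·3.979·-0.16084| / 0.0288926 = 3.2742 rad/s.

3.27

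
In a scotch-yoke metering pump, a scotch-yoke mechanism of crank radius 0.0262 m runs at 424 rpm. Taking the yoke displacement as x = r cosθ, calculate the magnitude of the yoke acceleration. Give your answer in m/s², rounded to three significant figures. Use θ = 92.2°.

1.98

ω = 44.4 rad/s (from 424 rpm).
x = r cosθ ⇒ ẍ = −rω² cosθ (ω constant).
|a| = rω²|cosθ| = 0.0262·(44.4)²·|cos 92.2°| = 1.9828 m/s².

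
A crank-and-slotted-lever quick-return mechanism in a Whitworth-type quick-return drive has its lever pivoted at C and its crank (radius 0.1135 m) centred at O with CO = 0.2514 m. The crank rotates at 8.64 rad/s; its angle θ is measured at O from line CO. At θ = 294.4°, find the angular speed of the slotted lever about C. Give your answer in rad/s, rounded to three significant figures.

ω = 8.64 rad/s
Crank pin A relative to C: A = (d + r cosθ, r sinθ); lever angle φ = atan2(r sinθ, d + r cosθ).
Differentiating tanφ: φ̇ = rω(d cosθ + r)/(d² + r² + 2dr cosθ).
d² + r² + 2dr cosθ = |CA|² = 0.0996592 m²;  d cosθ + r = +0.21735 m.
|ω_lever| = |0.1135·8.64·+0.21735| / 0.0996592 = 2.1388 rad/s.

2.14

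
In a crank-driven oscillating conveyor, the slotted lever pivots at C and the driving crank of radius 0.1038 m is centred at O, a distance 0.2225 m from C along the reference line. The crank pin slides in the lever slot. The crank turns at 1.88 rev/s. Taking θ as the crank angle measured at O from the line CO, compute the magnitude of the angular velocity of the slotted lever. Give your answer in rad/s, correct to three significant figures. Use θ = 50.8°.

3.35

ω = 11.81 rad/s (from 1.88 rev/s).
Crank pin A relative to C: A = (d + r cosθ, r sinθ); lever angle φ = atan2(r sinθ, d + r cosθ).
Differentiating tanφ: φ̇ = rω(d cosθ + r)/(d² + r² + 2dr cosθ).
d² + r² + 2dr cosθ = |CA|² = 0.0894748 m²;  d cosθ + r = +0.24443 m.
|ω_lever| = |0.1038·11.81·+0.24443| / 0.0894748 = 3.3495 rad/s.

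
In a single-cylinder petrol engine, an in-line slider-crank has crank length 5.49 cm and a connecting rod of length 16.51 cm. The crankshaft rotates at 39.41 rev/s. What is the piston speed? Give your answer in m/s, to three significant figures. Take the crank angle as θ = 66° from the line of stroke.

14.2

ω = 2π·39.4 = 247.6 rad/s
For an in-line slider-crank, x = r cosθ + √(L² − r² sin²θ), so v = −rω sinθ·[1 + r cosθ/√(L² − r² sin²θ)].
With r = 0.0549 m, L = 0.1651 m, θ = 66°: √(L² − r² sin²θ) = 0.1573 m.
v = −0.0549·247.6·0.91355·[1 + 0.0549·0.40674/0.1573] = -14.182 m/s.
|v| = 14.182 m/s.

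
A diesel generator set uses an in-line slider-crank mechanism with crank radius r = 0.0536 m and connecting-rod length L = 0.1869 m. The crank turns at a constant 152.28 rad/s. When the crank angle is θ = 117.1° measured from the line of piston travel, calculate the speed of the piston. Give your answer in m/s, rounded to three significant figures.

ω = 152.3 rad/s
For an in-line slider-crank, x = r cosθ + √(L² − r² sin²θ), so v = −rω sinθ·[1 + r cosθ/√(L² − r² sin²θ)].
With r = 0.0536 m, L = 0.1869 m, θ = 117.1°: √(L² − r² sin²θ) = 0.18071 m.
v = −0.0536·152.3·0.89021·[1 + 0.0536·-0.45554/0.18071] = -6.2843 m/s.
|v| = 6.2843 m/s.

6.28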